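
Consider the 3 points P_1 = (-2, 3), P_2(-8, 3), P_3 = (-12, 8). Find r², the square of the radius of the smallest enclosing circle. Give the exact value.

31.25

Side lengths²: P_1P_2² = 36, P_1P_3² = 125, P_2P_3² = 41.
Since P_1P_3² = 125 ≥ 41 + 36 = 77, the angle opposite P_1P_3 is not acute, so the smallest enclosing circle has P_1P_3 as diameter.
Centre = midpoint of P_1P_3 = (-7, 5.5), r² = 125/4 = 31.25.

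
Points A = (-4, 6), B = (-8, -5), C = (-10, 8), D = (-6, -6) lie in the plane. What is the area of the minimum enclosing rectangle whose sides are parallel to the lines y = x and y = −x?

135

In coordinates u = x + y, v = x − y the rectangle is axis-aligned; the map (x,y)→(u,v) scales areas by 2.
u-values: 2, -13, -2, -12; range = 2 − (-13) = 15.
v-values: -10, -3, -18, 0; range = 0 − (-18) = 18.
Area = (15 × 18) / 2 = 135.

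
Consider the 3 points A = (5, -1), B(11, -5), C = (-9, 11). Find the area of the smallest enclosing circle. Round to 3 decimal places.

Side lengths²: AB² = 52, AC² = 340, BC² = 656.
Since BC² = 656 ≥ 340 + 52 = 392, the angle opposite BC is not acute, so the smallest enclosing circle has BC as diameter.
Centre = midpoint of BC = (1, 3), r² = 656/4 = 164.
Area = π·r² = π·164 ≈ 515.221.

515.221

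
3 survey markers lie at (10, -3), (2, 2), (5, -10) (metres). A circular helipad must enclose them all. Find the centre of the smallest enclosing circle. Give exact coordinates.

(209/54, -211/54)

Call the three points A, B, C in the order given.
Side lengths²: AB² = 89, AC² = 74, BC² = 153.
Since BC² = 153 < 89 + 74 = 163, the triangle is acute, so the smallest enclosing circle is the circumcircle.
Circumcentre = (209/54, -211/54), r² = 55981/1458.
Centre = (209/54, -211/54).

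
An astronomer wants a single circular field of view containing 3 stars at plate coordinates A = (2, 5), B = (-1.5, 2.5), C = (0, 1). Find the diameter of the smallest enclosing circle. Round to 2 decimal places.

4.53

Side lengths²: AB² = 18.5, AC² = 20, BC² = 4.5.
Since AC² = 20 < 18.5 + 4.5 = 23, the triangle is acute, so the smallest enclosing circle is the circumcircle.
Circumcentre = (2/3, 19/6), r² = 185/36.
Diameter = 2r = 2√(185/36) ≈ 4.53.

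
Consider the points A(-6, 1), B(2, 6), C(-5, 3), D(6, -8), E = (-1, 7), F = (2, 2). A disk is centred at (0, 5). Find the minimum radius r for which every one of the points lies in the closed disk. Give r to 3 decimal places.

14.318

The required radius is the distance from (0, 5) to the farthest point.
Squared distances: 52, 5, 29, 205, 5, 13.
Maximum is 205, attained at D.
r = √205 ≈ 14.318.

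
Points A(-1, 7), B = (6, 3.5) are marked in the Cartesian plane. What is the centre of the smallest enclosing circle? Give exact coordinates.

The smallest circle enclosing two points has them as diameter endpoints.
Centre = midpoint = (2.5, 5.25); r² = |AB|²/4 = 61.25/4 = 15.3125.
Centre = (2.5, 5.25).

(2.5, 5.25)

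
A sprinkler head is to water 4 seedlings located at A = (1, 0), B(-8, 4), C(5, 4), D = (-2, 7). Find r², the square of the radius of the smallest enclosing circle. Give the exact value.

42.25

The minimum enclosing circle of a finite set is fixed by two of the points (as a diameter) or three (as a circumcircle).
The farthest pair is B–C with squared distance 169. The circle on this segment as diameter has centre (-1.5, 4) and r² = 169/4 = 42.25.
Check A: distance² to centre = 22.25 ≤ 42.25, so it lies inside.
All remaining points lie in this disk, and no smaller disk contains both endpoints, so this is the minimum enclosing circle.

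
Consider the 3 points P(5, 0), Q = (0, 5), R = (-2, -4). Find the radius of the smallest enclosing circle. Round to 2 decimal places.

Side lengths²: PQ² = 50, PR² = 65, QR² = 85.
Since QR² = 85 < 65 + 50 = 115, the triangle is acute, so the smallest enclosing circle is the circumcircle.
Circumcentre = (5/22, 5/22), r² = 5525/242.
r = √(5525/242) ≈ 4.78.

4.78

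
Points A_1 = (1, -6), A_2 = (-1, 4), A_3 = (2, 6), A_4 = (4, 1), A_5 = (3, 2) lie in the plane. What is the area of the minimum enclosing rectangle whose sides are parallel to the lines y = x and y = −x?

In coordinates u = x + y, v = x − y the rectangle is axis-aligned; the map (x,y)→(u,v) scales areas by 2.
u-values: -5, 3, 8, 5, 5; range = 8 − (-5) = 13.
v-values: 7, -5, -4, 3, 1; range = 7 − (-5) = 12.
Area = (13 × 12) / 2 = 78.

78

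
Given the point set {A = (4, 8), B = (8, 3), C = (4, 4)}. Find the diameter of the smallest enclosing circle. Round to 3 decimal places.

6.403

Side lengths²: AB² = 41, AC² = 16, BC² = 17.
Since AB² = 41 ≥ 17 + 16 = 33, the angle opposite AB is not acute, so the smallest enclosing circle has AB as diameter.
Centre = midpoint of AB = (6, 5.5), r² = 41/4 = 10.25.
Diameter = 2r = 2√(10.25) ≈ 6.403.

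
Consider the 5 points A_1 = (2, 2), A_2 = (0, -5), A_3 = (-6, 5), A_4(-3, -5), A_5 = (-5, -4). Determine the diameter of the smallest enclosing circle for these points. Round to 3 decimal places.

11.662

By Welzl's lemma the MEC is supported by two points (diametrically opposite) or three points (on a circumcircle).
The farthest pair is A_2–A_3 with squared distance 136. The circle on this segment as diameter has centre (-3, 0) and r² = 136/4 = 34.
Check A_1: distance² to centre = 29 ≤ 34, so it lies inside.
All remaining points lie in this disk, and no smaller disk contains both endpoints, so this is the minimum enclosing circle.
Diameter = 2r = 2√34 ≈ 11.662.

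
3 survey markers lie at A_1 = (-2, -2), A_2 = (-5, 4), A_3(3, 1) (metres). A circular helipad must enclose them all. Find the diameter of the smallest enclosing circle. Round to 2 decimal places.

Side lengths²: A_1A_2² = 45, A_1A_3² = 34, A_2A_3² = 73.
Since A_2A_3² = 73 < 45 + 34 = 79, the triangle is acute, so the smallest enclosing circle is the circumcircle.
Circumcentre = (-29/26, 57/26), r² = 6205/338.
Diameter = 2r = 2√(6205/338) ≈ 8.57.

8.57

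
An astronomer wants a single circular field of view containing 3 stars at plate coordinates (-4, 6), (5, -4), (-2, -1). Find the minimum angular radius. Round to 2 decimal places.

6.73

Call the three points A, B, C in the order given.
Side lengths²: AB² = 181, AC² = 53, BC² = 58.
Since AB² = 181 ≥ 58 + 53 = 111, the angle opposite AB is not acute, so the smallest enclosing circle has AB as diameter.
Centre = midpoint of AB = (0.5, 1), r² = 181/4 = 45.25.
r = √(45.25) ≈ 6.73.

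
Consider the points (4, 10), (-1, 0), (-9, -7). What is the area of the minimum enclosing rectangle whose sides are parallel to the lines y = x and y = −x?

75

In coordinates u = x + y, v = x − y the rectangle is axis-aligned; the map (x,y)→(u,v) scales areas by 2.
u-values: 14, -1, -16; range = 14 − (-16) = 30.
v-values: -6, -1, -2; range = -1 − (-6) = 5.
Area = (30 × 5) / 2 = 75.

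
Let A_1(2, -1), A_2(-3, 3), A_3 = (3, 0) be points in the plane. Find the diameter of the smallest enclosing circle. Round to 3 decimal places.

Side lengths²: A_1A_2² = 41, A_1A_3² = 2, A_2A_3² = 45.
Since A_2A_3² = 45 ≥ 41 + 2 = 43, the angle opposite A_2A_3 is not acute, so the smallest enclosing circle has A_2A_3 as diameter.
Centre = midpoint of A_2A_3 = (0, 1.5), r² = 45/4 = 11.25.
Diameter = 2r = 2√(11.25) ≈ 6.708.

6.708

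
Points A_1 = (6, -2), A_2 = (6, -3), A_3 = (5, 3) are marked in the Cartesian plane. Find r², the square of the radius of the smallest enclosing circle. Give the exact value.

Side lengths²: A_1A_2² = 1, A_1A_3² = 26, A_2A_3² = 37.
Since A_2A_3² = 37 ≥ 26 + 1 = 27, the angle opposite A_2A_3 is not acute, so the smallest enclosing circle has A_2A_3 as diameter.
Centre = midpoint of A_2A_3 = (5.5, 0), r² = 37/4 = 9.25.

9.25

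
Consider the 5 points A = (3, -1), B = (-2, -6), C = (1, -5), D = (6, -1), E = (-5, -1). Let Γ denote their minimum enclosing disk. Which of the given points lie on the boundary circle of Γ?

By Welzl's lemma the MEC is supported by two points (diametrically opposite) or three points (on a circumcircle).
The minimum enclosing circle is determined by three boundary points: B, D, E.
Their circumcentre is (0.5, -1.1) with r² = 30.26.
The farthest remaining point C is at distance² 15.46 ≤ 30.26.
The points at distance exactly r from the centre are B, D, E — 3 points.

B, D, E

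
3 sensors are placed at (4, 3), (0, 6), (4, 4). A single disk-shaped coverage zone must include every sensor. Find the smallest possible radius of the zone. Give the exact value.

2.5

Call the three points A, B, C in the order given.
Side lengths²: AB² = 25, AC² = 1, BC² = 20.
Since AB² = 25 ≥ 20 + 1 = 21, the angle opposite AB is not acute, so the smallest enclosing circle has AB as diameter.
Centre = midpoint of AB = (2, 4.5), r² = 25/4 = 6.25.
r = √(6.25) = 2.5.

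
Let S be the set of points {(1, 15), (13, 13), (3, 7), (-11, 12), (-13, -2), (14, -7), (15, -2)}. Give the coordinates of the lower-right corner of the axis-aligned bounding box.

(15, -7)

x-range [-13, 15], y-range [-7, 15].
The lower-right corner is (15, -7).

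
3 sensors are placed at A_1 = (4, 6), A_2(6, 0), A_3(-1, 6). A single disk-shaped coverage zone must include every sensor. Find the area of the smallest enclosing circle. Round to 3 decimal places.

Side lengths²: A_1A_2² = 40, A_1A_3² = 25, A_2A_3² = 85.
Since A_2A_3² = 85 ≥ 40 + 25 = 65, the angle opposite A_2A_3 is not acute, so the smallest enclosing circle has A_2A_3 as diameter.
Centre = midpoint of A_2A_3 = (2.5, 3), r² = 85/4 = 21.25.
Area = π·r² = π·21.25 ≈ 66.759.

66.759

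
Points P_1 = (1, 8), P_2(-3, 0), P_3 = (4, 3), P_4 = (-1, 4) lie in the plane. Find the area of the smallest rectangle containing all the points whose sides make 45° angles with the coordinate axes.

In coordinates u = x + y, v = x − y the rectangle is axis-aligned; the map (x,y)→(u,v) scales areas by 2.
u-values: 9, -3, 7, 3; range = 9 − (-3) = 12.
v-values: -7, -3, 1, -5; range = 1 − (-7) = 8.
Area = (12 × 8) / 2 = 48.

48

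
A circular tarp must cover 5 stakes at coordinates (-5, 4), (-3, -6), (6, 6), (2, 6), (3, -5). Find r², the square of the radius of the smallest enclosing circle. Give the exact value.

The minimum enclosing circle of a finite set is fixed by two of the points (as a diameter) or three (as a circumcircle).
The minimum enclosing circle is determined by three boundary points: (-5, 4), (-3, -6), (6, 6).
Their circumcentre is (53/38, 3/38) with r² = 40625/722.
The farthest remaining point (2, 6) is at distance² 25577/722 ≤ 40625/722.

40625/722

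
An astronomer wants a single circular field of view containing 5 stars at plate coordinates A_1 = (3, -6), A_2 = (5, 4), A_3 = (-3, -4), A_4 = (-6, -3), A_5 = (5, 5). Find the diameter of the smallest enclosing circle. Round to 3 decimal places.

13.740

The minimum enclosing circle is determined by three boundary points: A_1, A_4, A_5.
Their circumcentre is (1/14, 3/14) with r² = 4625/98.
The farthest remaining point A_2 is at distance² 3785/98 ≤ 4625/98.
Diameter = 2r = 2√(4625/98) ≈ 13.740.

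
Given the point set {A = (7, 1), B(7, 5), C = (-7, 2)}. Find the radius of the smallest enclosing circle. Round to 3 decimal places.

7.177

Side lengths²: AB² = 16, AC² = 197, BC² = 205.
Since BC² = 205 < 197 + 16 = 213, the triangle is acute, so the smallest enclosing circle is the circumcircle.
Circumcentre = (3/28, 3), r² = 40385/784.
r = √(40385/784) ≈ 7.177.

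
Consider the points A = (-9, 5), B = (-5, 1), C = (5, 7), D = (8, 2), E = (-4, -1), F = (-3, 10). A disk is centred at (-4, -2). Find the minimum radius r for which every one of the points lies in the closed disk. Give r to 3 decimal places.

12.728

The required radius is the distance from (-4, -2) to the farthest point.
Squared distances: 74, 10, 162, 160, 1, 145.
Maximum is 162, attained at C.
r = √162 ≈ 12.728.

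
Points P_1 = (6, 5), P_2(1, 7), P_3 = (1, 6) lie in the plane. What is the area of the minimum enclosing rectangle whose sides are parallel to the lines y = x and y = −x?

In coordinates u = x + y, v = x − y the rectangle is axis-aligned; the map (x,y)→(u,v) scales areas by 2.
u-values: 11, 8, 7; range = 11 − 7 = 4.
v-values: 1, -6, -5; range = 1 − (-6) = 7.
Area = (4 × 7) / 2 = 14.

14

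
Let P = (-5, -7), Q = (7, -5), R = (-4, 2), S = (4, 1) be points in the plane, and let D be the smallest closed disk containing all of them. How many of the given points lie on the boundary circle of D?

3

The minimum enclosing circle of a finite set is fixed by two of the points (as a diameter) or three (as a circumcircle).
The minimum enclosing circle is determined by three boundary points: P, Q, R.
Their circumcentre is (27/53, -162/53) with r² = 128945/2809.
The farthest remaining point S is at distance² 80450/2809 ≤ 128945/2809.
The points at distance exactly r from the centre are P, Q, R — 3 points.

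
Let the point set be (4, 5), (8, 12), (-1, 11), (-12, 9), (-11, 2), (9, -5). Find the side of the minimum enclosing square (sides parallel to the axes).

21

The bounding box has width 21 and height 17.
An axis-aligned square enclosing the set must have side ≥ max(width, height).
So the minimum side is max(21, 17) = 21.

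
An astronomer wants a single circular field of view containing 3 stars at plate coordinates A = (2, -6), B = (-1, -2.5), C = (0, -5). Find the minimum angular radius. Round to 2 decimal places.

Side lengths²: AB² = 21.25, AC² = 5, BC² = 7.25.
Since AB² = 21.25 ≥ 7.25 + 5 = 12.25, the angle opposite AB is not acute, so the smallest enclosing circle has AB as diameter.
Centre = midpoint of AB = (0.5, -4.25), r² = 21.25/4 = 5.3125.
r = √(5.3125) ≈ 2.30.

2.30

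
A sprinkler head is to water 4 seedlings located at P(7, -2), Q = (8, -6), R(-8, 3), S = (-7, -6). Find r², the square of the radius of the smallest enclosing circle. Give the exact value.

84.25

By Welzl's lemma the MEC is supported by two points (diametrically opposite) or three points (on a circumcircle).
The farthest pair is Q–R with squared distance 337. The circle on this segment as diameter has centre (0, -1.5) and r² = 337/4 = 84.25.
Check P: distance² to centre = 49.25 ≤ 84.25, so it lies inside.
All remaining points lie in this disk, and no smaller disk contains both endpoints, so this is the minimum enclosing circle.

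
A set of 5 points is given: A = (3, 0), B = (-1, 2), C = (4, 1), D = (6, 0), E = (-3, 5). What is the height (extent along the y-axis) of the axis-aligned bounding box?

max y = 5, min y = 0, so height = 5.

5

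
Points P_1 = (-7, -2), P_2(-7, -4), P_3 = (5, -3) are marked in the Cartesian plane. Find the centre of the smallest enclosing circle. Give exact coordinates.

Side lengths²: P_1P_2² = 4, P_1P_3² = 145, P_2P_3² = 145.
Since P_2P_3² = 145 < 145 + 4 = 149, the triangle is acute, so the smallest enclosing circle is the circumcircle.
Circumcentre = (-25/24, -3), r² = 21025/576.
Centre = (-25/24, -3).

(-25/24, -3)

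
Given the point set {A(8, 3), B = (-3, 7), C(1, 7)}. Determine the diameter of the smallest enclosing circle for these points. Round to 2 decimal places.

Side lengths²: AB² = 137, AC² = 65, BC² = 16.
Since AB² = 137 ≥ 65 + 16 = 81, the angle opposite AB is not acute, so the smallest enclosing circle has AB as diameter.
Centre = midpoint of AB = (2.5, 5), r² = 137/4 = 34.25.
Diameter = 2r = 2√(34.25) ≈ 11.70.

11.70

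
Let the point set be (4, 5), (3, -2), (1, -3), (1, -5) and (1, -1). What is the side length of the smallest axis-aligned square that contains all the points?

The bounding box has width 3 and height 10.
An axis-aligned square enclosing the set must have side ≥ max(width, height).
So the minimum side is max(3, 10) = 10.

10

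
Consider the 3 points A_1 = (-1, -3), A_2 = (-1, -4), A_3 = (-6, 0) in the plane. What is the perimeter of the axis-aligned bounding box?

18

Width = max x − min x = -1 − (-6) = 5.
Height = max y − min y = 0 − (-4) = 4.
Perimeter = 2(5 + 4) = 18.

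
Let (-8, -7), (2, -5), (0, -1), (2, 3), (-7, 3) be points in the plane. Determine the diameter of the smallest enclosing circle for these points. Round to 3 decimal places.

14.142

The farthest pair is (-8, -7)–(2, 3) with squared distance 200. The circle on this segment as diameter has centre (-3, -2) and r² = 200/4 = 50.
Check (2, -5): distance² to centre = 34 ≤ 50, so it lies inside.
All remaining points lie in this disk, and no smaller disk contains both endpoints, so this is the minimum enclosing circle.
Diameter = 2r = 2√50 ≈ 14.142.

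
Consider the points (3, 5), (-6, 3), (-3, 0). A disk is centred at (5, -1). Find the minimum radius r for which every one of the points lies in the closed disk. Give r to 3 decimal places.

The required radius is the distance from (5, -1) to the farthest point.
Squared distances: 40, 137, 65.
Maximum is 137, attained at (-6, 3).
r = √137 ≈ 11.705.

11.705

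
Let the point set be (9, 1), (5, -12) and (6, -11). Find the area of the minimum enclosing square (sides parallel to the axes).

The bounding box has width 4 and height 13.
An axis-aligned square enclosing the set must have side ≥ max(width, height).
So the minimum side is max(4, 13) = 13.
Area = 13² = 169.

169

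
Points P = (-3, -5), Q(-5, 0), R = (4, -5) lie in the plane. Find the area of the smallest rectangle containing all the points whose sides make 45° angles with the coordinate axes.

In coordinates u = x + y, v = x − y the rectangle is axis-aligned; the map (x,y)→(u,v) scales areas by 2.
u-values: -8, -5, -1; range = -1 − (-8) = 7.
v-values: 2, -5, 9; range = 9 − (-5) = 14.
Area = (7 × 14) / 2 = 49.

49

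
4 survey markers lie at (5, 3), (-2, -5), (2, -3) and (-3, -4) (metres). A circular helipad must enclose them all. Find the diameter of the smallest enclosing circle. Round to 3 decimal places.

10.654

The minimum enclosing circle is determined by three boundary points: (5, 3), (-2, -5), (-3, -4).
Their circumcentre is (37/30, -23/30) with r² = 12769/450.
The farthest remaining point (2, -3) is at distance² 2509/450 ≤ 12769/450.
Diameter = 2r = 2√(12769/450) ≈ 10.654.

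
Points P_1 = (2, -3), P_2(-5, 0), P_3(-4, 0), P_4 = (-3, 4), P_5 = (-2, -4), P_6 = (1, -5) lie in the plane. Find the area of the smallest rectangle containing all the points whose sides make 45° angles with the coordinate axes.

In coordinates u = x + y, v = x − y the rectangle is axis-aligned; the map (x,y)→(u,v) scales areas by 2.
u-values: -1, -5, -4, 1, -6, -4; range = 1 − (-6) = 7.
v-values: 5, -5, -4, -7, 2, 6; range = 6 − (-7) = 13.
Area = (7 × 13) / 2 = 45.5.

45.5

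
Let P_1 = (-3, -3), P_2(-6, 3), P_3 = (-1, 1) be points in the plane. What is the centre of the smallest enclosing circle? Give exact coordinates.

(-4.25, 0.125)

Side lengths²: P_1P_2² = 45, P_1P_3² = 20, P_2P_3² = 29.
Since P_1P_2² = 45 < 29 + 20 = 49, the triangle is acute, so the smallest enclosing circle is the circumcircle.
Circumcentre = (-4.25, 0.125), r² = 11.328125.
Centre = (-4.25, 0.125).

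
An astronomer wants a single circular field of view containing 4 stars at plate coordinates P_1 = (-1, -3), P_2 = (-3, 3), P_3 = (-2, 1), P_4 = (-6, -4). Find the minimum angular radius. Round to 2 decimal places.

3.84

A smallest enclosing disk is always determined by at most three of the input points on its boundary.
The minimum enclosing circle is determined by three boundary points: P_1, P_2, P_4.
Their circumcentre is (-4.0625, -0.6875) with r² = 14.7265625.
The farthest remaining point P_3 is at distance² 7.1015625 ≤ 14.7265625.
r = √(14.7265625) ≈ 3.84.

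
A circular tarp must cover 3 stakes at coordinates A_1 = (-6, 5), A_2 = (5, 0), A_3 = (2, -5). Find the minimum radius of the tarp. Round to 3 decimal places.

6.445

Side lengths²: A_1A_2² = 146, A_1A_3² = 164, A_2A_3² = 34.
Since A_1A_3² = 164 < 146 + 34 = 180, the triangle is acute, so the smallest enclosing circle is the circumcircle.
Circumcentre = (-10/7, 16/35), r² = 50881/1225.
r = √(50881/1225) ≈ 6.445.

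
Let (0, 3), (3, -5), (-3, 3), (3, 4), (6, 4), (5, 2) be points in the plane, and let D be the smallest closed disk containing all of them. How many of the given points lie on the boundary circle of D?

The minimum enclosing circle of a finite set is fixed by two of the points (as a diameter) or three (as a circumcircle).
The minimum enclosing circle is determined by three boundary points: (3, -5), (-3, 3), (6, 4).
Their circumcentre is (24/13, 5/13) with r² = 5125/169.
The farthest remaining point (3, 4) is at distance² 2434/169 ≤ 5125/169.
The points at distance exactly r from the centre are (3, -5), (-3, 3), (6, 4) — 3 points.

3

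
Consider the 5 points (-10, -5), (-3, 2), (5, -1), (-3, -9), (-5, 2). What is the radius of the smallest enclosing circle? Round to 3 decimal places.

A smallest enclosing disk is always determined by at most three of the input points on its boundary.
The farthest pair is (-10, -5)–(5, -1) with squared distance 241. The circle on this segment as diameter has centre (-2.5, -3) and r² = 241/4 = 60.25.
Check (-3, 2): distance² to centre = 25.25 ≤ 60.25, so it lies inside.
All remaining points lie in this disk, and no smaller disk contains both endpoints, so this is the minimum enclosing circle.
r = √(60.25) ≈ 7.762.

7.762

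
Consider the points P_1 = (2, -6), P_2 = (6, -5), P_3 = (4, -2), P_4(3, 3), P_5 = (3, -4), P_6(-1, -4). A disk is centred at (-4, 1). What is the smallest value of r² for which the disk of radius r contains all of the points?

The required radius is the distance from (-4, 1) to the farthest point.
Squared distances: 85, 136, 73, 53, 74, 34.
Maximum is 136, attained at P_2.

136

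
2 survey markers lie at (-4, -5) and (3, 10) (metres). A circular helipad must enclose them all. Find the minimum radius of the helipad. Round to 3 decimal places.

The smallest circle enclosing two points has them as diameter endpoints.
Centre = midpoint = (-0.5, 2.5); r² = |(-4, -5)−(3, 10)|²/4 = 274/4 = 68.5.
r = √(68.5) ≈ 8.276.

8.276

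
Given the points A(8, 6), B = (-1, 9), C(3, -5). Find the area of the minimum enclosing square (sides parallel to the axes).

196

The bounding box has width 9 and height 14.
An axis-aligned square enclosing the set must have side ≥ max(width, height).
So the minimum side is max(9, 14) = 14.
Area = 14² = 196.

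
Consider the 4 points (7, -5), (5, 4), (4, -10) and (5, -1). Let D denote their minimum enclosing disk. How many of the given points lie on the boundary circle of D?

A smallest enclosing disk is always determined by at most three of the input points on its boundary.
The farthest pair is (5, 4)–(4, -10) with squared distance 197. The circle on this segment as diameter has centre (4.5, -3) and r² = 197/4 = 49.25.
Check (7, -5): distance² to centre = 10.25 ≤ 49.25, so it lies inside.
All remaining points lie in this disk, and no smaller disk contains both endpoints, so this is the minimum enclosing circle.
The points at distance exactly r from the centre are (5, 4), (4, -10) — 2 points.

2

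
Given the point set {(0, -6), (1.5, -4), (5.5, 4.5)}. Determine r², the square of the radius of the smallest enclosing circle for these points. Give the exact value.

35.125

Call the three points A, B, C in the order given.
Side lengths²: AB² = 6.25, AC² = 140.5, BC² = 88.25.
Since AC² = 140.5 ≥ 88.25 + 6.25 = 94.5, the angle opposite AC is not acute, so the smallest enclosing circle has AC as diameter.
Centre = midpoint of AC = (2.75, -0.75), r² = 140.5/4 = 35.125.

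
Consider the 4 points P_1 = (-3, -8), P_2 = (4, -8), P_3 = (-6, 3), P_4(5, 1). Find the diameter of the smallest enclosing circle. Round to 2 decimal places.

14.87

By Welzl's lemma the MEC is supported by two points (diametrically opposite) or three points (on a circumcircle).
The farthest pair is P_2–P_3 with squared distance 221. The circle on this segment as diameter has centre (-1, -2.5) and r² = 221/4 = 55.25.
Check P_1: distance² to centre = 34.25 ≤ 55.25, so it lies inside.
All remaining points lie in this disk, and no smaller disk contains both endpoints, so this is the minimum enclosing circle.
Diameter = 2r = 2√(55.25) ≈ 14.87.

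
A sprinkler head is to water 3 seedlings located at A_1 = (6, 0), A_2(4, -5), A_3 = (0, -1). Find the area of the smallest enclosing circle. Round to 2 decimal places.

34.40

Side lengths²: A_1A_2² = 29, A_1A_3² = 37, A_2A_3² = 32.
Since A_1A_3² = 37 < 32 + 29 = 61, the triangle is acute, so the smallest enclosing circle is the circumcircle.
Circumcentre = (45/14, -25/14), r² = 1073/98.
Area = π·r² = π·1073/98 ≈ 34.40.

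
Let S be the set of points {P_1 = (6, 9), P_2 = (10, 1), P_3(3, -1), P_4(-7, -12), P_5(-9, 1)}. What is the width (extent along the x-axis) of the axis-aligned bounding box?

max x = 10, min x = -9, so width = 19.

19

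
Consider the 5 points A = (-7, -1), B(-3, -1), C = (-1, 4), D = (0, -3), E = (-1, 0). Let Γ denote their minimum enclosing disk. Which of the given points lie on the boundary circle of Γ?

By Welzl's lemma the MEC is supported by two points (diametrically opposite) or three points (on a circumcircle).
The minimum enclosing circle is determined by three boundary points: A, C, D.
Their circumcentre is (-271/94, 15/94) with r² = 80825/4418.
The farthest remaining point E is at distance² 15777/4418 ≤ 80825/4418.
The points at distance exactly r from the centre are A, C, D — 3 points.

A, C, D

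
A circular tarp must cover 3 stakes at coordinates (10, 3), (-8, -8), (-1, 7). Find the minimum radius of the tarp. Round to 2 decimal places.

Call the three points A, B, C in the order given.
Side lengths²: AB² = 445, AC² = 137, BC² = 274.
Since AB² = 445 ≥ 274 + 137 = 411, the angle opposite AB is not acute, so the smallest enclosing circle has AB as diameter.
Centre = midpoint of AB = (1, -2.5), r² = 445/4 = 111.25.
r = √(111.25) ≈ 10.55.

10.55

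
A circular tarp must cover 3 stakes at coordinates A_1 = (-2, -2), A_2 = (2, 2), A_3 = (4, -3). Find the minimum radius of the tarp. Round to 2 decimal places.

3.31

Side lengths²: A_1A_2² = 32, A_1A_3² = 37, A_2A_3² = 29.
Since A_1A_3² = 37 < 32 + 29 = 61, the triangle is acute, so the smallest enclosing circle is the circumcircle.
Circumcentre = (17/14, -17/14), r² = 1073/98.
r = √(1073/98) ≈ 3.31.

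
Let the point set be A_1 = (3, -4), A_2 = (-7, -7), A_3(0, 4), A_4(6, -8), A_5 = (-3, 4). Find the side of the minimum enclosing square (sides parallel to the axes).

The bounding box has width 13 and height 12.
An axis-aligned square enclosing the set must have side ≥ max(width, height).
So the minimum side is max(13, 12) = 13.

13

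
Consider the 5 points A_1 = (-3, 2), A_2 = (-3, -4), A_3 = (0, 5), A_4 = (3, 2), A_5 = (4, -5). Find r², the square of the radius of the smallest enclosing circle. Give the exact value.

3625/121

The minimum enclosing circle is determined by three boundary points: A_2, A_3, A_5.
Their circumcentre is (12/11, -4/11) with r² = 3625/121.
The farthest remaining point A_1 is at distance² 2701/121 ≤ 3625/121.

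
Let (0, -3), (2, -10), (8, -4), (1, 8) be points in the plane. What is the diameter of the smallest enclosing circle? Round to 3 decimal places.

18.028

The farthest pair is (2, -10)–(1, 8) with squared distance 325. The circle on this segment as diameter has centre (1.5, -1) and r² = 325/4 = 81.25.
Check (0, -3): distance² to centre = 6.25 ≤ 81.25, so it lies inside.
All remaining points lie in this disk, and no smaller disk contains both endpoints, so this is the minimum enclosing circle.
Diameter = 2r = 2√(81.25) ≈ 18.028.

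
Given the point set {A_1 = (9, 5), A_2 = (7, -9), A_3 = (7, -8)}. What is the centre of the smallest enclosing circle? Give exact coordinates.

Side lengths²: A_1A_2² = 200, A_1A_3² = 173, A_2A_3² = 1.
Since A_1A_2² = 200 ≥ 173 + 1 = 174, the angle opposite A_1A_2 is not acute, so the smallest enclosing circle has A_1A_2 as diameter.
Centre = midpoint of A_1A_2 = (8, -2), r² = 200/4 = 50.
Centre = (8, -2).

(8, -2)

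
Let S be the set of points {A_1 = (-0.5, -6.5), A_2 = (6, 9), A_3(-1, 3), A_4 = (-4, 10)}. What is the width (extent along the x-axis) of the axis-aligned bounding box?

10

max x = 6, min x = -4, so width = 10.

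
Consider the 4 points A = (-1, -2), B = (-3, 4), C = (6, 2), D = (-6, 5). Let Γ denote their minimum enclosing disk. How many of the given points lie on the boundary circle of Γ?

A smallest enclosing disk is always determined by at most three of the input points on its boundary.
The farthest pair is C–D with squared distance 153. The circle on this segment as diameter has centre (0, 3.5) and r² = 153/4 = 38.25.
Check A: distance² to centre = 31.25 ≤ 38.25, so it lies inside.
All remaining points lie in this disk, and no smaller disk contains both endpoints, so this is the minimum enclosing circle.
The points at distance exactly r from the centre are C, D — 2 points.

2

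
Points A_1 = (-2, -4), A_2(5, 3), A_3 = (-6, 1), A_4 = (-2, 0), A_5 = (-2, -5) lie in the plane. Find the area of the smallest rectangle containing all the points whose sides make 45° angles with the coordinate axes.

75

In coordinates u = x + y, v = x − y the rectangle is axis-aligned; the map (x,y)→(u,v) scales areas by 2.
u-values: -6, 8, -5, -2, -7; range = 8 − (-7) = 15.
v-values: 2, 2, -7, -2, 3; range = 3 − (-7) = 10.
Area = (15 × 10) / 2 = 75.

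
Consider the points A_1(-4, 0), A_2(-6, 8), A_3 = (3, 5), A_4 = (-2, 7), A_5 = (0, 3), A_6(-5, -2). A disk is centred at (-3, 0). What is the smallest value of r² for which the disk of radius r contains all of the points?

73

The required radius is the distance from (-3, 0) to the farthest point.
Squared distances: 1, 73, 61, 50, 18, 8.
Maximum is 73, attained at A_2.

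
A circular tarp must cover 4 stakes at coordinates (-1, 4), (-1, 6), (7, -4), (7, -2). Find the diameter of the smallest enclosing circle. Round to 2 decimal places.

12.81

A smallest enclosing disk is always determined by at most three of the input points on its boundary.
The farthest pair is (-1, 6)–(7, -4) with squared distance 164. The circle on this segment as diameter has centre (3, 1) and r² = 164/4 = 41.
Check (-1, 4): distance² to centre = 25 ≤ 41, so it lies inside.
All remaining points lie in this disk, and no smaller disk contains both endpoints, so this is the minimum enclosing circle.
Diameter = 2r = 2√41 ≈ 12.81.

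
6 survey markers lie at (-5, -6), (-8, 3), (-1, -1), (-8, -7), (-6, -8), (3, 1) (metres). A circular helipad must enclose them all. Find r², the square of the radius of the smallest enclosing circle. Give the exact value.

23125/484

A smallest enclosing disk is always determined by at most three of the input points on its boundary.
The minimum enclosing circle is determined by three boundary points: (-8, 3), (-8, -7), (3, 1).
Their circumcentre is (-71/22, -2) with r² = 23125/484.
The farthest remaining point (-6, -8) is at distance² 21145/484 ≤ 23125/484.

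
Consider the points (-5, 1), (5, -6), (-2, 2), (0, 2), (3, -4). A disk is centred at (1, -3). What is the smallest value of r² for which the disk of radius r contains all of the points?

52

The required radius is the distance from (1, -3) to the farthest point.
Squared distances: 52, 25, 34, 26, 5.
Maximum is 52, attained at (-5, 1).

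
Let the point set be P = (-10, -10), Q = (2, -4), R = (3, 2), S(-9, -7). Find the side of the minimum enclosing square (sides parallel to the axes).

The bounding box has width 13 and height 12.
An axis-aligned square enclosing the set must have side ≥ max(width, height).
So the minimum side is max(13, 12) = 13.

13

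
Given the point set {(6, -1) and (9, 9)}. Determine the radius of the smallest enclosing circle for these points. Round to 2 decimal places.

5.22

The smallest circle enclosing two points has them as diameter endpoints.
Centre = midpoint = (7.5, 4); r² = |(6, -1)−(9, 9)|²/4 = 109/4 = 27.25.
r = √(27.25) ≈ 5.22.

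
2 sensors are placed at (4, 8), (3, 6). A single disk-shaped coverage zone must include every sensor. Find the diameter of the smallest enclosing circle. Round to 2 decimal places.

The smallest circle enclosing two points has them as diameter endpoints.
Centre = midpoint = (3.5, 7); r² = |(4, 8)−(3, 6)|²/4 = 5/4 = 1.25.
Diameter = 2r = 2√(1.25) ≈ 2.24.

2.24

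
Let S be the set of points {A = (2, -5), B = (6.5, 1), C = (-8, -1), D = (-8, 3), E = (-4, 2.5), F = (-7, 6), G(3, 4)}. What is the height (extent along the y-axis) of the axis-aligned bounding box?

max y = 6, min y = -5, so height = 11.

11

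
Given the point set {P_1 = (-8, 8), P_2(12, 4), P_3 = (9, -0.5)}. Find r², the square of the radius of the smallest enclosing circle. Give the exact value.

104

Side lengths²: P_1P_2² = 416, P_1P_3² = 361.25, P_2P_3² = 29.25.
Since P_1P_2² = 416 ≥ 361.25 + 29.25 = 390.5, the angle opposite P_1P_2 is not acute, so the smallest enclosing circle has P_1P_2 as diameter.
Centre = midpoint of P_1P_2 = (2, 6), r² = 416/4 = 104.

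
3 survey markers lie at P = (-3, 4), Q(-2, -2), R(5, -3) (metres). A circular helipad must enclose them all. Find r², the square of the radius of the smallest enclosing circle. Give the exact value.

Side lengths²: PQ² = 37, PR² = 113, QR² = 50.
Since PR² = 113 ≥ 50 + 37 = 87, the angle opposite PR is not acute, so the smallest enclosing circle has PR as diameter.
Centre = midpoint of PR = (1, 0.5), r² = 113/4 = 28.25.

28.25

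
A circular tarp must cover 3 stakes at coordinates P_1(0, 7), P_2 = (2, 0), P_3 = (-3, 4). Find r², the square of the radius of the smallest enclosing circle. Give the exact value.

2173/162

Side lengths²: P_1P_2² = 53, P_1P_3² = 18, P_2P_3² = 41.
Since P_1P_2² = 53 < 41 + 18 = 59, the triangle is acute, so the smallest enclosing circle is the circumcircle.
Circumcentre = (11/18, 61/18), r² = 2173/162.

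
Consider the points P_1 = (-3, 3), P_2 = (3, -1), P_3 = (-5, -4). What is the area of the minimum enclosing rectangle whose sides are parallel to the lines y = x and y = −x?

In coordinates u = x + y, v = x − y the rectangle is axis-aligned; the map (x,y)→(u,v) scales areas by 2.
u-values: 0, 2, -9; range = 2 − (-9) = 11.
v-values: -6, 4, -1; range = 4 − (-6) = 10.
Area = (11 × 10) / 2 = 55.

55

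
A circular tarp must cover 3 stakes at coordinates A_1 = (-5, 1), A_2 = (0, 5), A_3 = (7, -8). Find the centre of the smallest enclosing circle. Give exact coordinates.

(113/62, -149/62)

Side lengths²: A_1A_2² = 41, A_1A_3² = 225, A_2A_3² = 218.
Since A_1A_3² = 225 < 218 + 41 = 259, the triangle is acute, so the smallest enclosing circle is the circumcircle.
Circumcentre = (113/62, -149/62), r² = 111725/1922.
Centre = (113/62, -149/62).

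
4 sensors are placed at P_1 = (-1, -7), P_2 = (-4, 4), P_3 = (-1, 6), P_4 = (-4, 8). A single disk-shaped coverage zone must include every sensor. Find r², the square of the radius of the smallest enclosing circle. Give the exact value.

A smallest enclosing disk is always determined by at most three of the input points on its boundary.
The farthest pair is P_1–P_4 with squared distance 234. The circle on this segment as diameter has centre (-2.5, 0.5) and r² = 234/4 = 58.5.
Check P_2: distance² to centre = 14.5 ≤ 58.5, so it lies inside.
All remaining points lie in this disk, and no smaller disk contains both endpoints, so this is the minimum enclosing circle.

58.5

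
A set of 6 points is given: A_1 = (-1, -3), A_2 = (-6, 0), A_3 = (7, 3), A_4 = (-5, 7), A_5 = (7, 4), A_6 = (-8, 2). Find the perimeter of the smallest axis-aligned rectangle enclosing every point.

Width = max x − min x = 7 − (-8) = 15.
Height = max y − min y = 7 − (-3) = 10.
Perimeter = 2(15 + 10) = 50.

50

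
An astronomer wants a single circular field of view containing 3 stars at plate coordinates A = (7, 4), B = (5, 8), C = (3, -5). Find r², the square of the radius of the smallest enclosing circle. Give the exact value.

Side lengths²: AB² = 20, AC² = 97, BC² = 173.
Since BC² = 173 ≥ 97 + 20 = 117, the angle opposite BC is not acute, so the smallest enclosing circle has BC as diameter.
Centre = midpoint of BC = (4, 1.5), r² = 173/4 = 43.25.

43.25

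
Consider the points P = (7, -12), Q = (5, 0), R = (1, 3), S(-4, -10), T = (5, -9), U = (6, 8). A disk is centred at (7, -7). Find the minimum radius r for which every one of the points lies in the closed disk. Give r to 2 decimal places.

15.03

The required radius is the distance from (7, -7) to the farthest point.
Squared distances: 25, 53, 136, 130, 8, 226.
Maximum is 226, attained at U.
r = √226 ≈ 15.03.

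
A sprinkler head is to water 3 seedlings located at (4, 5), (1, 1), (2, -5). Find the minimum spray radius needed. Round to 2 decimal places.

Call the three points A, B, C in the order given.
Side lengths²: AB² = 25, AC² = 104, BC² = 37.
Since AC² = 104 ≥ 37 + 25 = 62, the angle opposite AC is not acute, so the smallest enclosing circle has AC as diameter.
Centre = midpoint of AC = (3, 0), r² = 104/4 = 26.
r = √26 ≈ 5.10.

5.10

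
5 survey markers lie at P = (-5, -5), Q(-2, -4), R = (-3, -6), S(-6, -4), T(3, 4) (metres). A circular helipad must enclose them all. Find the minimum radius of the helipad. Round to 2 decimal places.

6.03

A smallest enclosing disk is always determined by at most three of the input points on its boundary.
The minimum enclosing circle is determined by three boundary points: P, S, T.
Their circumcentre is (-43/34, -9/34) with r² = 21025/578.
The farthest remaining point R is at distance² 20753/578 ≤ 21025/578.
r = √(21025/578) ≈ 6.03.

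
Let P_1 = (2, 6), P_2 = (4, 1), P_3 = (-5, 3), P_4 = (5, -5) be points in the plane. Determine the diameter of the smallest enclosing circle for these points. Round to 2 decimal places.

12.93

A smallest enclosing disk is always determined by at most three of the input points on its boundary.
The minimum enclosing circle is determined by three boundary points: P_1, P_3, P_4.
Their circumcentre is (24/43, -13/43) with r² = 77285/1849.
The farthest remaining point P_2 is at distance² 25040/1849 ≤ 77285/1849.
Diameter = 2r = 2√(77285/1849) ≈ 12.93.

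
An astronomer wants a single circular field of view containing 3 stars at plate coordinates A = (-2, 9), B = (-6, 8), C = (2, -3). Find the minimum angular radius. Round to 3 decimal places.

6.801

Side lengths²: AB² = 17, AC² = 160, BC² = 185.
Since BC² = 185 ≥ 160 + 17 = 177, the angle opposite BC is not acute, so the smallest enclosing circle has BC as diameter.
Centre = midpoint of BC = (-2, 2.5), r² = 185/4 = 46.25.
r = √(46.25) ≈ 6.801.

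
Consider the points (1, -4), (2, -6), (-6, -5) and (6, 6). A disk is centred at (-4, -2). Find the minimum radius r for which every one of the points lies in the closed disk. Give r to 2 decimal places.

12.81

The required radius is the distance from (-4, -2) to the farthest point.
Squared distances: 29, 52, 13, 164.
Maximum is 164, attained at (6, 6).
r = √164 ≈ 12.81.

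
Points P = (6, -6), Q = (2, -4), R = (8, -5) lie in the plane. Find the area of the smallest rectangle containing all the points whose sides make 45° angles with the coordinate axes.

In coordinates u = x + y, v = x − y the rectangle is axis-aligned; the map (x,y)→(u,v) scales areas by 2.
u-values: 0, -2, 3; range = 3 − (-2) = 5.
v-values: 12, 6, 13; range = 13 − 6 = 7.
Area = (5 × 7) / 2 = 17.5.

17.5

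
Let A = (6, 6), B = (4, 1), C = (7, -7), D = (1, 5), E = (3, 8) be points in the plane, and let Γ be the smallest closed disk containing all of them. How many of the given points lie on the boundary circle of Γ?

2

The minimum enclosing circle of a finite set is fixed by two of the points (as a diameter) or three (as a circumcircle).
The farthest pair is C–E with squared distance 241. The circle on this segment as diameter has centre (5, 0.5) and r² = 241/4 = 60.25.
Check A: distance² to centre = 31.25 ≤ 60.25, so it lies inside.
All remaining points lie in this disk, and no smaller disk contains both endpoints, so this is the minimum enclosing circle.
The points at distance exactly r from the centre are C, E — 2 points.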